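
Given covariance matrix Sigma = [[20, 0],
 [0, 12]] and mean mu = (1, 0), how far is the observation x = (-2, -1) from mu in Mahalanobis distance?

Step 1 — centre the observation: (x - mu) = (-3, -1).

Step 2 — invert Sigma. det(Sigma) = 20·12 - (0)² = 240.
  Sigma^{-1} = (1/det) · [[d, -b], [-b, a]] = [[0.05, 0],
 [0, 0.0833]].

Step 3 — form the quadratic (x - mu)^T · Sigma^{-1} · (x - mu):
  Sigma^{-1} · (x - mu) = (-0.15, -0.0833).
  (x - mu)^T · [Sigma^{-1} · (x - mu)] = (-3)·(-0.15) + (-1)·(-0.0833) = 0.5333.

Step 4 — take square root: d = √(0.5333) ≈ 0.7303.

d(x, mu) = √(0.5333) ≈ 0.7303


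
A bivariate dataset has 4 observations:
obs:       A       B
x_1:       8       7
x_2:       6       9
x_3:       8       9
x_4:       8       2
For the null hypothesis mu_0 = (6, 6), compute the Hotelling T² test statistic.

Step 1 — sample mean vector:
  mean(A) = (8 + 6 + 8 + 8) / 4 = 30/4 = 7.5
  mean(B) = (7 + 9 + 9 + 2) / 4 = 27/4 = 6.75
  x̄ = (7.5, 6.75),  deviation x̄ - mu_0 = (7.5, 6.75) - (6, 6) = (1.5, 0.75).

Step 2 — sample covariance matrix, S[i,j] = (1/(n-1)) · Σ_k (x_{k,i} - mean_i) · (x_{k,j} - mean_j), divisor n-1 = 3:
  S[A,A] = ((0.5)·(0.5) + (-1.5)·(-1.5) + (0.5)·(0.5) + (0.5)·(0.5)) / 3 = 3/3 = 1
  S[A,B] = ((0.5)·(0.25) + (-1.5)·(2.25) + (0.5)·(2.25) + (0.5)·(-4.75)) / 3 = -4.5/3 = -1.5
  S[B,B] = ((0.25)·(0.25) + (2.25)·(2.25) + (2.25)·(2.25) + (-4.75)·(-4.75)) / 3 = 32.75/3 = 10.9167
  S = [[1, -1.5],
 [-1.5, 10.9167]].

Step 3 — invert S. det(S) = 1·10.9167 - (-1.5)² = 8.6667.
  S^{-1} = (1/det) · [[d, -b], [-b, a]] = [[1.2596, 0.1731],
 [0.1731, 0.1154]].

Step 4 — quadratic form (x̄ - mu_0)^T · S^{-1} · (x̄ - mu_0):
  S^{-1} · (x̄ - mu_0) = (2.0192, 0.3462),
  (x̄ - mu_0)^T · [...] = (1.5)·(2.0192) + (0.75)·(0.3462) = 3.2885.

Step 5 — scale by n: T² = 4 · 3.2885 = 13.1538.

T² ≈ 13.1538


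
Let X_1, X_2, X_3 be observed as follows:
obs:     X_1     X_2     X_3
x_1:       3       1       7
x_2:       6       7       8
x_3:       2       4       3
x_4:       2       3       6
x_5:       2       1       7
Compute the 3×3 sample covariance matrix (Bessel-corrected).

Step 1 — column means:
  mean(X_1) = (3 + 6 + 2 + 2 + 2) / 5 = 15/5 = 3
  mean(X_2) = (1 + 7 + 4 + 3 + 1) / 5 = 16/5 = 3.2
  mean(X_3) = (7 + 8 + 3 + 6 + 7) / 5 = 31/5 = 6.2

Step 2 — sample covariance S[i,j] = (1/(n-1)) · Σ_k (x_{k,i} - mean_i) · (x_{k,j} - mean_j), with n-1 = 4.
  S[X_1,X_1] = ((0)·(0) + (3)·(3) + (-1)·(-1) + (-1)·(-1) + (-1)·(-1)) / 4 = 12/4 = 3
  S[X_1,X_2] = ((0)·(-2.2) + (3)·(3.8) + (-1)·(0.8) + (-1)·(-0.2) + (-1)·(-2.2)) / 4 = 13/4 = 3.25
  S[X_1,X_3] = ((0)·(0.8) + (3)·(1.8) + (-1)·(-3.2) + (-1)·(-0.2) + (-1)·(0.8)) / 4 = 8/4 = 2
  S[X_2,X_2] = ((-2.2)·(-2.2) + (3.8)·(3.8) + (0.8)·(0.8) + (-0.2)·(-0.2) + (-2.2)·(-2.2)) / 4 = 24.8/4 = 6.2
  S[X_2,X_3] = ((-2.2)·(0.8) + (3.8)·(1.8) + (0.8)·(-3.2) + (-0.2)·(-0.2) + (-2.2)·(0.8)) / 4 = 0.8/4 = 0.2
  S[X_3,X_3] = ((0.8)·(0.8) + (1.8)·(1.8) + (-3.2)·(-3.2) + (-0.2)·(-0.2) + (0.8)·(0.8)) / 4 = 14.8/4 = 3.7

S is symmetric (S[j,i] = S[i,j]). Assembling:

S = [[3, 3.25, 2],
 [3.25, 6.2, 0.2],
 [2, 0.2, 3.7]]


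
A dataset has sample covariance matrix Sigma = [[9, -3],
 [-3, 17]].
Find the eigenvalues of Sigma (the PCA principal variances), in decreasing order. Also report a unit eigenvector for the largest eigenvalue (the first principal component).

Step 1 — characteristic polynomial of 2×2 Sigma:
  det(Sigma - λI) = λ² - trace · λ + det = 0.
  trace = 9 + 17 = 26, det = 9·17 - (-3)² = 144.
Step 2 — discriminant:
  Δ = trace² - 4·det = 676 - 576 = 100.
Step 3 — eigenvalues:
  λ = (trace ± √Δ)/2 = (26 ± 10)/2,
  λ_1 = 18,  λ_2 = 8.

Step 4 — unit eigenvector for λ_1: solve (Sigma - λ_1 I)v = 0. First row:
  (9 - 18)·v_x + (-3)·v_y = 0, i.e. (-9)·v_x + (-3)·v_y = 0,
  so v ∝ (b, λ_1 - a) = (-3, 9); multiply by -1 so the first entry is positive: u = (3, -9).
  ||u|| = √((3)² + (-9)²) = √(90) ≈ 9.4868,
  v_1 = u/||u|| ≈ (0.3162, -0.9487) (||v_1|| = 1).

λ_1 = 18,  λ_2 = 8;  v_1 ≈ (0.3162, -0.9487)


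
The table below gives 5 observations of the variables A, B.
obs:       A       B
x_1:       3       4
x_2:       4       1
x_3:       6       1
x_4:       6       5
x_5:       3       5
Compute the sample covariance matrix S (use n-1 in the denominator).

Step 1 — column means:
  mean(A) = (3 + 4 + 6 + 6 + 3) / 5 = 22/5 = 4.4
  mean(B) = (4 + 1 + 1 + 5 + 5) / 5 = 16/5 = 3.2

Step 2 — sample covariance S[i,j] = (1/(n-1)) · Σ_k (x_{k,i} - mean_i) · (x_{k,j} - mean_j), with n-1 = 4.
  S[A,A] = ((-1.4)·(-1.4) + (-0.4)·(-0.4) + (1.6)·(1.6) + (1.6)·(1.6) + (-1.4)·(-1.4)) / 4 = 9.2/4 = 2.3
  S[A,B] = ((-1.4)·(0.8) + (-0.4)·(-2.2) + (1.6)·(-2.2) + (1.6)·(1.8) + (-1.4)·(1.8)) / 4 = -3.4/4 = -0.85
  S[B,B] = ((0.8)·(0.8) + (-2.2)·(-2.2) + (-2.2)·(-2.2) + (1.8)·(1.8) + (1.8)·(1.8)) / 4 = 16.8/4 = 4.2

S is symmetric (S[j,i] = S[i,j]). Assembling:

S = [[2.3, -0.85],
 [-0.85, 4.2]]


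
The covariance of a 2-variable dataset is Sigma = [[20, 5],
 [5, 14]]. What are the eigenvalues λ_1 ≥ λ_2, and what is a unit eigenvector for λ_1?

Step 1 — characteristic polynomial of 2×2 Sigma:
  det(Sigma - λI) = λ² - trace · λ + det = 0.
  trace = 20 + 14 = 34, det = 20·14 - (5)² = 255.
Step 2 — discriminant:
  Δ = trace² - 4·det = 1156 - 1020 = 136.
Step 3 — eigenvalues:
  λ = (trace ± √Δ)/2 = (34 ± 11.6619)/2,
  λ_1 = 22.831,  λ_2 = 11.169.

Step 4 — unit eigenvector for λ_1: solve (Sigma - λ_1 I)v = 0. First row:
  (20 - 22.831)·v_x + (5)·v_y = 0, i.e. (-2.831)·v_x + (5)·v_y = 0,
  so v ∝ (b, λ_1 - a) = (5, 2.831) = u.
  ||u|| = √((5)² + (2.831)²) = √(33.0143) ≈ 5.7458,
  v_1 = u/||u|| ≈ (0.8702, 0.4927) (||v_1|| = 1).

λ_1 = 22.831,  λ_2 = 11.169;  v_1 ≈ (0.8702, 0.4927)


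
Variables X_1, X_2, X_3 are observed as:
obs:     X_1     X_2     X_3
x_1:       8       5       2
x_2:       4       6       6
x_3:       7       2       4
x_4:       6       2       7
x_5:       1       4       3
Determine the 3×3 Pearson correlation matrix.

Step 1 — column means:
  mean(X_1) = (8 + 4 + 7 + 6 + 1) / 5 = 26/5 = 5.2
  mean(X_2) = (5 + 6 + 2 + 2 + 4) / 5 = 19/5 = 3.8
  mean(X_3) = (2 + 6 + 4 + 7 + 3) / 5 = 22/5 = 4.4

Step 2 — sample variances and covariances s[i,j] = (1/(n-1)) · Σ_k (x_{k,i} - mean_i) · (x_{k,j} - mean_j), with n-1 = 4:
  s[X_1,X_1] = ((2.8)·(2.8) + (-1.2)·(-1.2) + (1.8)·(1.8) + (0.8)·(0.8) + (-4.2)·(-4.2)) / 4 = 30.8/4 = 7.7
  s[X_1,X_2] = ((2.8)·(1.2) + (-1.2)·(2.2) + (1.8)·(-1.8) + (0.8)·(-1.8) + (-4.2)·(0.2)) / 4 = -4.8/4 = -1.2
  s[X_1,X_3] = ((2.8)·(-2.4) + (-1.2)·(1.6) + (1.8)·(-0.4) + (0.8)·(2.6) + (-4.2)·(-1.4)) / 4 = -1.4/4 = -0.35
  s[X_2,X_2] = ((1.2)·(1.2) + (2.2)·(2.2) + (-1.8)·(-1.8) + (-1.8)·(-1.8) + (0.2)·(0.2)) / 4 = 12.8/4 = 3.2
  s[X_2,X_3] = ((1.2)·(-2.4) + (2.2)·(1.6) + (-1.8)·(-0.4) + (-1.8)·(2.6) + (0.2)·(-1.4)) / 4 = -3.6/4 = -0.9
  s[X_3,X_3] = ((-2.4)·(-2.4) + (1.6)·(1.6) + (-0.4)·(-0.4) + (2.6)·(2.6) + (-1.4)·(-1.4)) / 4 = 17.2/4 = 4.3
  Sample standard deviations s_i = √(s[i,i]):
  s(X_1) = √(7.7) = 2.7749
  s(X_2) = √(3.2) = 1.7889
  s(X_3) = √(4.3) = 2.0736

Step 3 — r_{ij} = s_{ij} / (s_i · s_j):
  r[X_1,X_1] = 1 (diagonal).
  r[X_1,X_2] = -1.2 / (2.7749 · 1.7889) = -1.2 / 4.9639 = -0.2417
  r[X_1,X_3] = -0.35 / (2.7749 · 2.0736) = -0.35 / 5.7541 = -0.0608
  r[X_2,X_2] = 1 (diagonal).
  r[X_2,X_3] = -0.9 / (1.7889 · 2.0736) = -0.9 / 3.7094 = -0.2426
  r[X_3,X_3] = 1 (diagonal).

R is symmetric with unit diagonal. Assembling:

R = [[1, -0.2417, -0.0608],
 [-0.2417, 1, -0.2426],
 [-0.0608, -0.2426, 1]]


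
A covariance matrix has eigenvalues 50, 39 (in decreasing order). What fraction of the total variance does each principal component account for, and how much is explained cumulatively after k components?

Step 1 — total variance = trace(Sigma) = Σ λ_i = 50 + 39 = 89.

Step 2 — fraction explained by component i = λ_i / Σ λ:
  PC1: 50/89 = 0.5618
  PC2: 39/89 = 0.4382

Step 3 — cumulative fraction after k components = (λ_1 + ... + λ_k) / Σ λ:
  k = 1: 50/89 = 0.5618
  k = 2: (50 + 39)/89 = 89/89 = 1

Summary (fraction, with percent):

explained: PC1 0.5618 (56.18%), PC2 0.4382 (43.82%);  cumulative: 0.5618, 1


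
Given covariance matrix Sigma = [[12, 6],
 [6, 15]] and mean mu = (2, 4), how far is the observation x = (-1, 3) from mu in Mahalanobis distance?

Step 1 — centre the observation: (x - mu) = (-3, -1).

Step 2 — invert Sigma. det(Sigma) = 12·15 - (6)² = 144.
  Sigma^{-1} = (1/det) · [[d, -b], [-b, a]] = [[0.1042, -0.0417],
 [-0.0417, 0.0833]].

Step 3 — form the quadratic (x - mu)^T · Sigma^{-1} · (x - mu):
  Sigma^{-1} · (x - mu) = (-0.2708, 0.0417).
  (x - mu)^T · [Sigma^{-1} · (x - mu)] = (-3)·(-0.2708) + (-1)·(0.0417) = 0.7708.

Step 4 — take square root: d = √(0.7708) ≈ 0.878.

d(x, mu) = √(0.7708) ≈ 0.878


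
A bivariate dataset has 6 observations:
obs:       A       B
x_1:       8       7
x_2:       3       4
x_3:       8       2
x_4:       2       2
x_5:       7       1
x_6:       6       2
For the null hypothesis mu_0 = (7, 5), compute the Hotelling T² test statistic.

Step 1 — sample mean vector:
  mean(A) = (8 + 3 + 8 + 2 + 7 + 6) / 6 = 34/6 = 5.6667
  mean(B) = (7 + 4 + 2 + 2 + 1 + 2) / 6 = 18/6 = 3
  x̄ = (5.6667, 3),  deviation x̄ - mu_0 = (5.6667, 3) - (7, 5) = (-1.3333, -2).

Step 2 — sample covariance matrix, S[i,j] = (1/(n-1)) · Σ_k (x_{k,i} - mean_i) · (x_{k,j} - mean_j), divisor n-1 = 5:
  S[A,A] = ((2.3333)·(2.3333) + (-2.6667)·(-2.6667) + (2.3333)·(2.3333) + (-3.6667)·(-3.6667) + (1.3333)·(1.3333) + (0.3333)·(0.3333)) / 5 = 33.3333/5 = 6.6667
  S[A,B] = ((2.3333)·(4) + (-2.6667)·(1) + (2.3333)·(-1) + (-3.6667)·(-1) + (1.3333)·(-2) + (0.3333)·(-1)) / 5 = 5/5 = 1
  S[B,B] = ((4)·(4) + (1)·(1) + (-1)·(-1) + (-1)·(-1) + (-2)·(-2) + (-1)·(-1)) / 5 = 24/5 = 4.8
  S = [[6.6667, 1],
 [1, 4.8]].

Step 3 — invert S. det(S) = 6.6667·4.8 - (1)² = 31.
  S^{-1} = (1/det) · [[d, -b], [-b, a]] = [[0.1548, -0.0323],
 [-0.0323, 0.2151]].

Step 4 — quadratic form (x̄ - mu_0)^T · S^{-1} · (x̄ - mu_0):
  S^{-1} · (x̄ - mu_0) = (-0.1419, -0.3871),
  (x̄ - mu_0)^T · [...] = (-1.3333)·(-0.1419) + (-2)·(-0.3871) = 0.9634.

Step 5 — scale by n: T² = 6 · 0.9634 = 5.7806.

T² ≈ 5.7806


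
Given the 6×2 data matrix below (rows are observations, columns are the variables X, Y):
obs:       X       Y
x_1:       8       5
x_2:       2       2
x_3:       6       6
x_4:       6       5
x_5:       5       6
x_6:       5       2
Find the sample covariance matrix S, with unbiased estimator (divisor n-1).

Step 1 — column means:
  mean(X) = (8 + 2 + 6 + 6 + 5 + 5) / 6 = 32/6 = 5.3333
  mean(Y) = (5 + 2 + 6 + 5 + 6 + 2) / 6 = 26/6 = 4.3333

Step 2 — sample covariance S[i,j] = (1/(n-1)) · Σ_k (x_{k,i} - mean_i) · (x_{k,j} - mean_j), with n-1 = 5.
  S[X,X] = ((2.6667)·(2.6667) + (-3.3333)·(-3.3333) + (0.6667)·(0.6667) + (0.6667)·(0.6667) + (-0.3333)·(-0.3333) + (-0.3333)·(-0.3333)) / 5 = 19.3333/5 = 3.8667
  S[X,Y] = ((2.6667)·(0.6667) + (-3.3333)·(-2.3333) + (0.6667)·(1.6667) + (0.6667)·(0.6667) + (-0.3333)·(1.6667) + (-0.3333)·(-2.3333)) / 5 = 11.3333/5 = 2.2667
  S[Y,Y] = ((0.6667)·(0.6667) + (-2.3333)·(-2.3333) + (1.6667)·(1.6667) + (0.6667)·(0.6667) + (1.6667)·(1.6667) + (-2.3333)·(-2.3333)) / 5 = 17.3333/5 = 3.4667

S is symmetric (S[j,i] = S[i,j]). Assembling:

S = [[3.8667, 2.2667],
 [2.2667, 3.4667]]


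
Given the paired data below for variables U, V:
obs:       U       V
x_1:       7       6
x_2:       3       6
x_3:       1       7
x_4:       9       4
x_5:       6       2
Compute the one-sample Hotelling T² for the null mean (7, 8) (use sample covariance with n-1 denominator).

Step 1 — sample mean vector:
  mean(U) = (7 + 3 + 1 + 9 + 6) / 5 = 26/5 = 5.2
  mean(V) = (6 + 6 + 7 + 4 + 2) / 5 = 25/5 = 5
  x̄ = (5.2, 5),  deviation x̄ - mu_0 = (5.2, 5) - (7, 8) = (-1.8, -3).

Step 2 — sample covariance matrix, S[i,j] = (1/(n-1)) · Σ_k (x_{k,i} - mean_i) · (x_{k,j} - mean_j), divisor n-1 = 4:
  S[U,U] = ((1.8)·(1.8) + (-2.2)·(-2.2) + (-4.2)·(-4.2) + (3.8)·(3.8) + (0.8)·(0.8)) / 4 = 40.8/4 = 10.2
  S[U,V] = ((1.8)·(1) + (-2.2)·(1) + (-4.2)·(2) + (3.8)·(-1) + (0.8)·(-3)) / 4 = -15/4 = -3.75
  S[V,V] = ((1)·(1) + (1)·(1) + (2)·(2) + (-1)·(-1) + (-3)·(-3)) / 4 = 16/4 = 4
  S = [[10.2, -3.75],
 [-3.75, 4]].

Step 3 — invert S. det(S) = 10.2·4 - (-3.75)² = 26.7375.
  S^{-1} = (1/det) · [[d, -b], [-b, a]] = [[0.1496, 0.1403],
 [0.1403, 0.3815]].

Step 4 — quadratic form (x̄ - mu_0)^T · S^{-1} · (x̄ - mu_0):
  S^{-1} · (x̄ - mu_0) = (-0.69, -1.3969),
  (x̄ - mu_0)^T · [...] = (-1.8)·(-0.69) + (-3)·(-1.3969) = 5.4328.

Step 5 — scale by n: T² = 5 · 5.4328 = 27.1641.

T² ≈ 27.1641


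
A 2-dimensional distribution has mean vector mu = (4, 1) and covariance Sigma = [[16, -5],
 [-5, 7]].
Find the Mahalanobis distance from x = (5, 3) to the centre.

Step 1 — centre the observation: (x - mu) = (1, 2).

Step 2 — invert Sigma. det(Sigma) = 16·7 - (-5)² = 87.
  Sigma^{-1} = (1/det) · [[d, -b], [-b, a]] = [[0.0805, 0.0575],
 [0.0575, 0.1839]].

Step 3 — form the quadratic (x - mu)^T · Sigma^{-1} · (x - mu):
  Sigma^{-1} · (x - mu) = (0.1954, 0.4253).
  (x - mu)^T · [Sigma^{-1} · (x - mu)] = (1)·(0.1954) + (2)·(0.4253) = 1.046.

Step 4 — take square root: d = √(1.046) ≈ 1.0227.

d(x, mu) = √(1.046) ≈ 1.0227


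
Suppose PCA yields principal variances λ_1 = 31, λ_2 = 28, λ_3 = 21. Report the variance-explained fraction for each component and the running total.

Step 1 — total variance = trace(Sigma) = Σ λ_i = 31 + 28 + 21 = 80.

Step 2 — fraction explained by component i = λ_i / Σ λ:
  PC1: 31/80 = 0.3875
  PC2: 28/80 = 0.35
  PC3: 21/80 = 0.2625

Step 3 — cumulative fraction after k components = (λ_1 + ... + λ_k) / Σ λ:
  k = 1: 31/80 = 0.3875
  k = 2: (31 + 28)/80 = 59/80 = 0.7375
  k = 3: (31 + 28 + 21)/80 = 80/80 = 1

Summary (fraction, with percent):

explained: PC1 0.3875 (38.75%), PC2 0.35 (35%), PC3 0.2625 (26.25%);  cumulative: 0.3875, 0.7375, 1


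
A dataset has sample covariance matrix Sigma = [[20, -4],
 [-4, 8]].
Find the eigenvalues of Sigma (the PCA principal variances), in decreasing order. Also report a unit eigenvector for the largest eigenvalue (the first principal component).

Step 1 — characteristic polynomial of 2×2 Sigma:
  det(Sigma - λI) = λ² - trace · λ + det = 0.
  trace = 20 + 8 = 28, det = 20·8 - (-4)² = 144.
Step 2 — discriminant:
  Δ = trace² - 4·det = 784 - 576 = 208.
Step 3 — eigenvalues:
  λ = (trace ± √Δ)/2 = (28 ± 14.4222)/2,
  λ_1 = 21.2111,  λ_2 = 6.7889.

Step 4 — unit eigenvector for λ_1: solve (Sigma - λ_1 I)v = 0. First row:
  (20 - 21.2111)·v_x + (-4)·v_y = 0, i.e. (-1.2111)·v_x + (-4)·v_y = 0,
  so v ∝ (b, λ_1 - a) = (-4, 1.2111); multiply by -1 so the first entry is positive: u = (4, -1.2111).
  ||u|| = √((4)² + (-1.2111)²) = √(17.4668) ≈ 4.1793,
  v_1 = u/||u|| ≈ (0.9571, -0.2898) (||v_1|| = 1).

λ_1 = 21.2111,  λ_2 = 6.7889;  v_1 ≈ (0.9571, -0.2898)


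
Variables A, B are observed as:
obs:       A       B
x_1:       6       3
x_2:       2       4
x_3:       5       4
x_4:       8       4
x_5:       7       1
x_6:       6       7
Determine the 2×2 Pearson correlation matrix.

Step 1 — column means:
  mean(A) = (6 + 2 + 5 + 8 + 7 + 6) / 6 = 34/6 = 5.6667
  mean(B) = (3 + 4 + 4 + 4 + 1 + 7) / 6 = 23/6 = 3.8333

Step 2 — sample variances and covariances s[i,j] = (1/(n-1)) · Σ_k (x_{k,i} - mean_i) · (x_{k,j} - mean_j), with n-1 = 5:
  s[A,A] = ((0.3333)·(0.3333) + (-3.6667)·(-3.6667) + (-0.6667)·(-0.6667) + (2.3333)·(2.3333) + (1.3333)·(1.3333) + (0.3333)·(0.3333)) / 5 = 21.3333/5 = 4.2667
  s[A,B] = ((0.3333)·(-0.8333) + (-3.6667)·(0.1667) + (-0.6667)·(0.1667) + (2.3333)·(0.1667) + (1.3333)·(-2.8333) + (0.3333)·(3.1667)) / 5 = -3.3333/5 = -0.6667
  s[B,B] = ((-0.8333)·(-0.8333) + (0.1667)·(0.1667) + (0.1667)·(0.1667) + (0.1667)·(0.1667) + (-2.8333)·(-2.8333) + (3.1667)·(3.1667)) / 5 = 18.8333/5 = 3.7667
  Sample standard deviations s_i = √(s[i,i]):
  s(A) = √(4.2667) = 2.0656
  s(B) = √(3.7667) = 1.9408

Step 3 — r_{ij} = s_{ij} / (s_i · s_j):
  r[A,A] = 1 (diagonal).
  r[A,B] = -0.6667 / (2.0656 · 1.9408) = -0.6667 / 4.0089 = -0.1663
  r[B,B] = 1 (diagonal).

R is symmetric with unit diagonal. Assembling:

R = [[1, -0.1663],
 [-0.1663, 1]]


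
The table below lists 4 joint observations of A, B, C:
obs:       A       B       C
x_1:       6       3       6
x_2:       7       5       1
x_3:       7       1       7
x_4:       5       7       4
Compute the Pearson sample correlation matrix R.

Step 1 — column means:
  mean(A) = (6 + 7 + 7 + 5) / 4 = 25/4 = 6.25
  mean(B) = (3 + 5 + 1 + 7) / 4 = 16/4 = 4
  mean(C) = (6 + 1 + 7 + 4) / 4 = 18/4 = 4.5

Step 2 — sample variances and covariances s[i,j] = (1/(n-1)) · Σ_k (x_{k,i} - mean_i) · (x_{k,j} - mean_j), with n-1 = 3:
  s[A,A] = ((-0.25)·(-0.25) + (0.75)·(0.75) + (0.75)·(0.75) + (-1.25)·(-1.25)) / 3 = 2.75/3 = 0.9167
  s[A,B] = ((-0.25)·(-1) + (0.75)·(1) + (0.75)·(-3) + (-1.25)·(3)) / 3 = -5/3 = -1.6667
  s[A,C] = ((-0.25)·(1.5) + (0.75)·(-3.5) + (0.75)·(2.5) + (-1.25)·(-0.5)) / 3 = -0.5/3 = -0.1667
  s[B,B] = ((-1)·(-1) + (1)·(1) + (-3)·(-3) + (3)·(3)) / 3 = 20/3 = 6.6667
  s[B,C] = ((-1)·(1.5) + (1)·(-3.5) + (-3)·(2.5) + (3)·(-0.5)) / 3 = -14/3 = -4.6667
  s[C,C] = ((1.5)·(1.5) + (-3.5)·(-3.5) + (2.5)·(2.5) + (-0.5)·(-0.5)) / 3 = 21/3 = 7
  Sample standard deviations s_i = √(s[i,i]):
  s(A) = √(0.9167) = 0.9574
  s(B) = √(6.6667) = 2.582
  s(C) = √(7) = 2.6458

Step 3 — r_{ij} = s_{ij} / (s_i · s_j):
  r[A,A] = 1 (diagonal).
  r[A,B] = -1.6667 / (0.9574 · 2.582) = -1.6667 / 2.4721 = -0.6742
  r[A,C] = -0.1667 / (0.9574 · 2.6458) = -0.1667 / 2.5331 = -0.0658
  r[B,B] = 1 (diagonal).
  r[B,C] = -4.6667 / (2.582 · 2.6458) = -4.6667 / 6.8313 = -0.6831
  r[C,C] = 1 (diagonal).

R is symmetric with unit diagonal. Assembling:

R = [[1, -0.6742, -0.0658],
 [-0.6742, 1, -0.6831],
 [-0.0658, -0.6831, 1]]


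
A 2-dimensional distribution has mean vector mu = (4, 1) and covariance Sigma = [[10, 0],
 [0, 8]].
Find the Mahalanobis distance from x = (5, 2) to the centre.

Step 1 — centre the observation: (x - mu) = (1, 1).

Step 2 — invert Sigma. det(Sigma) = 10·8 - (0)² = 80.
  Sigma^{-1} = (1/det) · [[d, -b], [-b, a]] = [[0.1, 0],
 [0, 0.125]].

Step 3 — form the quadratic (x - mu)^T · Sigma^{-1} · (x - mu):
  Sigma^{-1} · (x - mu) = (0.1, 0.125).
  (x - mu)^T · [Sigma^{-1} · (x - mu)] = (1)·(0.1) + (1)·(0.125) = 0.225.

Step 4 — take square root: d = √(0.225) ≈ 0.4743.

d(x, mu) = √(0.225) ≈ 0.4743


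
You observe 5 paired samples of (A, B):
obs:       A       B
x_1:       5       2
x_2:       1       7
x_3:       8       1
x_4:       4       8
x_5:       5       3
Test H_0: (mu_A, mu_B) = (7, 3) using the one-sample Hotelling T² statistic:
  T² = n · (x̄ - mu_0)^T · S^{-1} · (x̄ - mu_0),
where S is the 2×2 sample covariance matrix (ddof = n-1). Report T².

Step 1 — sample mean vector:
  mean(A) = (5 + 1 + 8 + 4 + 5) / 5 = 23/5 = 4.6
  mean(B) = (2 + 7 + 1 + 8 + 3) / 5 = 21/5 = 4.2
  x̄ = (4.6, 4.2),  deviation x̄ - mu_0 = (4.6, 4.2) - (7, 3) = (-2.4, 1.2).

Step 2 — sample covariance matrix, S[i,j] = (1/(n-1)) · Σ_k (x_{k,i} - mean_i) · (x_{k,j} - mean_j), divisor n-1 = 4:
  S[A,A] = ((0.4)·(0.4) + (-3.6)·(-3.6) + (3.4)·(3.4) + (-0.6)·(-0.6) + (0.4)·(0.4)) / 4 = 25.2/4 = 6.3
  S[A,B] = ((0.4)·(-2.2) + (-3.6)·(2.8) + (3.4)·(-3.2) + (-0.6)·(3.8) + (0.4)·(-1.2)) / 4 = -24.6/4 = -6.15
  S[B,B] = ((-2.2)·(-2.2) + (2.8)·(2.8) + (-3.2)·(-3.2) + (3.8)·(3.8) + (-1.2)·(-1.2)) / 4 = 38.8/4 = 9.7
  S = [[6.3, -6.15],
 [-6.15, 9.7]].

Step 3 — invert S. det(S) = 6.3·9.7 - (-6.15)² = 23.2875.
  S^{-1} = (1/det) · [[d, -b], [-b, a]] = [[0.4165, 0.2641],
 [0.2641, 0.2705]].

Step 4 — quadratic form (x̄ - mu_0)^T · S^{-1} · (x̄ - mu_0):
  S^{-1} · (x̄ - mu_0) = (-0.6828, -0.3092),
  (x̄ - mu_0)^T · [...] = (-2.4)·(-0.6828) + (1.2)·(-0.3092) = 1.2676.

Step 5 — scale by n: T² = 5 · 1.2676 = 6.3382.

T² ≈ 6.3382


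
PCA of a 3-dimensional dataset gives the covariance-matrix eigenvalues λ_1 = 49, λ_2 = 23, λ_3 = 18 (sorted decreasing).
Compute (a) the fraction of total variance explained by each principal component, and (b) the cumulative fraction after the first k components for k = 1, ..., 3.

Step 1 — total variance = trace(Sigma) = Σ λ_i = 49 + 23 + 18 = 90.

Step 2 — fraction explained by component i = λ_i / Σ λ:
  PC1: 49/90 = 0.5444
  PC2: 23/90 = 0.2556
  PC3: 18/90 = 0.2

Step 3 — cumulative fraction after k components = (λ_1 + ... + λ_k) / Σ λ:
  k = 1: 49/90 = 0.5444
  k = 2: (49 + 23)/90 = 72/90 = 0.8
  k = 3: (49 + 23 + 18)/90 = 90/90 = 1

Summary (fraction, with percent):

explained: PC1 0.5444 (54.44%), PC2 0.2556 (25.56%), PC3 0.2 (20%);  cumulative: 0.5444, 0.8, 1


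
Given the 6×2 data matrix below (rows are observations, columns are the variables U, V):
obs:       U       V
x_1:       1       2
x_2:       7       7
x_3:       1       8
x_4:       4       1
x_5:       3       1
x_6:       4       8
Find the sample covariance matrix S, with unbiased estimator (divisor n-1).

Step 1 — column means:
  mean(U) = (1 + 7 + 1 + 4 + 3 + 4) / 6 = 20/6 = 3.3333
  mean(V) = (2 + 7 + 8 + 1 + 1 + 8) / 6 = 27/6 = 4.5

Step 2 — sample covariance S[i,j] = (1/(n-1)) · Σ_k (x_{k,i} - mean_i) · (x_{k,j} - mean_j), with n-1 = 5.
  S[U,U] = ((-2.3333)·(-2.3333) + (3.6667)·(3.6667) + (-2.3333)·(-2.3333) + (0.6667)·(0.6667) + (-0.3333)·(-0.3333) + (0.6667)·(0.6667)) / 5 = 25.3333/5 = 5.0667
  S[U,V] = ((-2.3333)·(-2.5) + (3.6667)·(2.5) + (-2.3333)·(3.5) + (0.6667)·(-3.5) + (-0.3333)·(-3.5) + (0.6667)·(3.5)) / 5 = 8/5 = 1.6
  S[V,V] = ((-2.5)·(-2.5) + (2.5)·(2.5) + (3.5)·(3.5) + (-3.5)·(-3.5) + (-3.5)·(-3.5) + (3.5)·(3.5)) / 5 = 61.5/5 = 12.3

S is symmetric (S[j,i] = S[i,j]). Assembling:

S = [[5.0667, 1.6],
 [1.6, 12.3]]


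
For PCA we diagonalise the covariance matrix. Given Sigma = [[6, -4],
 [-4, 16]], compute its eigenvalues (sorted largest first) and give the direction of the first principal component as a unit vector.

Step 1 — characteristic polynomial of 2×2 Sigma:
  det(Sigma - λI) = λ² - trace · λ + det = 0.
  trace = 6 + 16 = 22, det = 6·16 - (-4)² = 80.
Step 2 — discriminant:
  Δ = trace² - 4·det = 484 - 320 = 164.
Step 3 — eigenvalues:
  λ = (trace ± √Δ)/2 = (22 ± 12.8062)/2,
  λ_1 = 17.4031,  λ_2 = 4.5969.

Step 4 — unit eigenvector for λ_1: solve (Sigma - λ_1 I)v = 0. First row:
  (6 - 17.4031)·v_x + (-4)·v_y = 0, i.e. (-11.4031)·v_x + (-4)·v_y = 0,
  so v ∝ (b, λ_1 - a) = (-4, 11.4031); multiply by -1 so the first entry is positive: u = (4, -11.4031).
  ||u|| = √((4)² + (-11.4031)²) = √(146.0312) ≈ 12.0843,
  v_1 = u/||u|| ≈ (0.331, -0.9436) (||v_1|| = 1).

λ_1 = 17.4031,  λ_2 = 4.5969;  v_1 ≈ (0.331, -0.9436)


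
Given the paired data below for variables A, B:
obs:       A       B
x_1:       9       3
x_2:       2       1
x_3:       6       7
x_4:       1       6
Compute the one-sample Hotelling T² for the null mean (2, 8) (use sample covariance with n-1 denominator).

Step 1 — sample mean vector:
  mean(A) = (9 + 2 + 6 + 1) / 4 = 18/4 = 4.5
  mean(B) = (3 + 1 + 7 + 6) / 4 = 17/4 = 4.25
  x̄ = (4.5, 4.25),  deviation x̄ - mu_0 = (4.5, 4.25) - (2, 8) = (2.5, -3.75).

Step 2 — sample covariance matrix, S[i,j] = (1/(n-1)) · Σ_k (x_{k,i} - mean_i) · (x_{k,j} - mean_j), divisor n-1 = 3:
  S[A,A] = ((4.5)·(4.5) + (-2.5)·(-2.5) + (1.5)·(1.5) + (-3.5)·(-3.5)) / 3 = 41/3 = 13.6667
  S[A,B] = ((4.5)·(-1.25) + (-2.5)·(-3.25) + (1.5)·(2.75) + (-3.5)·(1.75)) / 3 = 0.5/3 = 0.1667
  S[B,B] = ((-1.25)·(-1.25) + (-3.25)·(-3.25) + (2.75)·(2.75) + (1.75)·(1.75)) / 3 = 22.75/3 = 7.5833
  S = [[13.6667, 0.1667],
 [0.1667, 7.5833]].

Step 3 — invert S. det(S) = 13.6667·7.5833 - (0.1667)² = 103.6111.
  S^{-1} = (1/det) · [[d, -b], [-b, a]] = [[0.0732, -0.0016],
 [-0.0016, 0.1319]].

Step 4 — quadratic form (x̄ - mu_0)^T · S^{-1} · (x̄ - mu_0):
  S^{-1} · (x̄ - mu_0) = (0.189, -0.4987),
  (x̄ - mu_0)^T · [...] = (2.5)·(0.189) + (-3.75)·(-0.4987) = 2.3425.

Step 5 — scale by n: T² = 4 · 2.3425 = 9.37.

T² ≈ 9.37


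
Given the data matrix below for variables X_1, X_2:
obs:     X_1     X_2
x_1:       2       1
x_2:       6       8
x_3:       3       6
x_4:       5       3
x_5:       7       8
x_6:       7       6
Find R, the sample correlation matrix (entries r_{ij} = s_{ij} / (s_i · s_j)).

Step 1 — column means:
  mean(X_1) = (2 + 6 + 3 + 5 + 7 + 7) / 6 = 30/6 = 5
  mean(X_2) = (1 + 8 + 6 + 3 + 8 + 6) / 6 = 32/6 = 5.3333

Step 2 — sample variances and covariances s[i,j] = (1/(n-1)) · Σ_k (x_{k,i} - mean_i) · (x_{k,j} - mean_j), with n-1 = 5:
  s[X_1,X_1] = ((-3)·(-3) + (1)·(1) + (-2)·(-2) + (0)·(0) + (2)·(2) + (2)·(2)) / 5 = 22/5 = 4.4
  s[X_1,X_2] = ((-3)·(-4.3333) + (1)·(2.6667) + (-2)·(0.6667) + (0)·(-2.3333) + (2)·(2.6667) + (2)·(0.6667)) / 5 = 21/5 = 4.2
  s[X_2,X_2] = ((-4.3333)·(-4.3333) + (2.6667)·(2.6667) + (0.6667)·(0.6667) + (-2.3333)·(-2.3333) + (2.6667)·(2.6667) + (0.6667)·(0.6667)) / 5 = 39.3333/5 = 7.8667
  Sample standard deviations s_i = √(s[i,i]):
  s(X_1) = √(4.4) = 2.0976
  s(X_2) = √(7.8667) = 2.8048

Step 3 — r_{ij} = s_{ij} / (s_i · s_j):
  r[X_1,X_1] = 1 (diagonal).
  r[X_1,X_2] = 4.2 / (2.0976 · 2.8048) = 4.2 / 5.8833 = 0.7139
  r[X_2,X_2] = 1 (diagonal).

R is symmetric with unit diagonal. Assembling:

R = [[1, 0.7139],
 [0.7139, 1]]


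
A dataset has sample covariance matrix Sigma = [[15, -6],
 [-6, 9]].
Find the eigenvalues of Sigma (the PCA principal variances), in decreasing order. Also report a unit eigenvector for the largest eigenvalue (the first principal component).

Step 1 — characteristic polynomial of 2×2 Sigma:
  det(Sigma - λI) = λ² - trace · λ + det = 0.
  trace = 15 + 9 = 24, det = 15·9 - (-6)² = 99.
Step 2 — discriminant:
  Δ = trace² - 4·det = 576 - 396 = 180.
Step 3 — eigenvalues:
  λ = (trace ± √Δ)/2 = (24 ± 13.4164)/2,
  λ_1 = 18.7082,  λ_2 = 5.2918.

Step 4 — unit eigenvector for λ_1: solve (Sigma - λ_1 I)v = 0. First row:
  (15 - 18.7082)·v_x + (-6)·v_y = 0, i.e. (-3.7082)·v_x + (-6)·v_y = 0,
  so v ∝ (b, λ_1 - a) = (-6, 3.7082); multiply by -1 so the first entry is positive: u = (6, -3.7082).
  ||u|| = √((6)² + (-3.7082)²) = √(49.7508) ≈ 7.0534,
  v_1 = u/||u|| ≈ (0.8507, -0.5257) (||v_1|| = 1).

λ_1 = 18.7082,  λ_2 = 5.2918;  v_1 ≈ (0.8507, -0.5257)


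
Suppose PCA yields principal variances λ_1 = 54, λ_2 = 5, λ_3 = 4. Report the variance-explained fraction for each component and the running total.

Step 1 — total variance = trace(Sigma) = Σ λ_i = 54 + 5 + 4 = 63.

Step 2 — fraction explained by component i = λ_i / Σ λ:
  PC1: 54/63 = 0.8571
  PC2: 5/63 = 0.0794
  PC3: 4/63 = 0.0635

Step 3 — cumulative fraction after k components = (λ_1 + ... + λ_k) / Σ λ:
  k = 1: 54/63 = 0.8571
  k = 2: (54 + 5)/63 = 59/63 = 0.9365
  k = 3: (54 + 5 + 4)/63 = 63/63 = 1

Summary (fraction, with percent):

explained: PC1 0.8571 (85.71%), PC2 0.0794 (7.94%), PC3 0.0635 (6.35%);  cumulative: 0.8571, 0.9365, 1


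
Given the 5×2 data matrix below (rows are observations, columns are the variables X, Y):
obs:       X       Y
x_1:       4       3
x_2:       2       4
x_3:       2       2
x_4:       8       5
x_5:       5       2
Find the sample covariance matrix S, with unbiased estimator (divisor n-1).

Step 1 — column means:
  mean(X) = (4 + 2 + 2 + 8 + 5) / 5 = 21/5 = 4.2
  mean(Y) = (3 + 4 + 2 + 5 + 2) / 5 = 16/5 = 3.2

Step 2 — sample covariance S[i,j] = (1/(n-1)) · Σ_k (x_{k,i} - mean_i) · (x_{k,j} - mean_j), with n-1 = 4.
  S[X,X] = ((-0.2)·(-0.2) + (-2.2)·(-2.2) + (-2.2)·(-2.2) + (3.8)·(3.8) + (0.8)·(0.8)) / 4 = 24.8/4 = 6.2
  S[X,Y] = ((-0.2)·(-0.2) + (-2.2)·(0.8) + (-2.2)·(-1.2) + (3.8)·(1.8) + (0.8)·(-1.2)) / 4 = 6.8/4 = 1.7
  S[Y,Y] = ((-0.2)·(-0.2) + (0.8)·(0.8) + (-1.2)·(-1.2) + (1.8)·(1.8) + (-1.2)·(-1.2)) / 4 = 6.8/4 = 1.7

S is symmetric (S[j,i] = S[i,j]). Assembling:

S = [[6.2, 1.7],
 [1.7, 1.7]]


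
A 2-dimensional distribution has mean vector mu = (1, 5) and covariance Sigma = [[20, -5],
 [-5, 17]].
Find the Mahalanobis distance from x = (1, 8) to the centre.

Step 1 — centre the observation: (x - mu) = (0, 3).

Step 2 — invert Sigma. det(Sigma) = 20·17 - (-5)² = 315.
  Sigma^{-1} = (1/det) · [[d, -b], [-b, a]] = [[0.054, 0.0159],
 [0.0159, 0.0635]].

Step 3 — form the quadratic (x - mu)^T · Sigma^{-1} · (x - mu):
  Sigma^{-1} · (x - mu) = (0.0476, 0.1905).
  (x - mu)^T · [Sigma^{-1} · (x - mu)] = (0)·(0.0476) + (3)·(0.1905) = 0.5714.

Step 4 — take square root: d = √(0.5714) ≈ 0.7559.

d(x, mu) = √(0.5714) ≈ 0.7559


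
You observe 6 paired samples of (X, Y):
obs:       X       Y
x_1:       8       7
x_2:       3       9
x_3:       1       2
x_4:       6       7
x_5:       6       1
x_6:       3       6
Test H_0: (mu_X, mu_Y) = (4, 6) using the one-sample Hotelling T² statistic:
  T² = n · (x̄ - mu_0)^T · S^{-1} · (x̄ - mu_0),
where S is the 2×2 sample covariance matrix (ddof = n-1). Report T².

Step 1 — sample mean vector:
  mean(X) = (8 + 3 + 1 + 6 + 6 + 3) / 6 = 27/6 = 4.5
  mean(Y) = (7 + 9 + 2 + 7 + 1 + 6) / 6 = 32/6 = 5.3333
  x̄ = (4.5, 5.3333),  deviation x̄ - mu_0 = (4.5, 5.3333) - (4, 6) = (0.5, -0.6667).

Step 2 — sample covariance matrix, S[i,j] = (1/(n-1)) · Σ_k (x_{k,i} - mean_i) · (x_{k,j} - mean_j), divisor n-1 = 5:
  S[X,X] = ((3.5)·(3.5) + (-1.5)·(-1.5) + (-3.5)·(-3.5) + (1.5)·(1.5) + (1.5)·(1.5) + (-1.5)·(-1.5)) / 5 = 33.5/5 = 6.7
  S[X,Y] = ((3.5)·(1.6667) + (-1.5)·(3.6667) + (-3.5)·(-3.3333) + (1.5)·(1.6667) + (1.5)·(-4.3333) + (-1.5)·(0.6667)) / 5 = 7/5 = 1.4
  S[Y,Y] = ((1.6667)·(1.6667) + (3.6667)·(3.6667) + (-3.3333)·(-3.3333) + (1.6667)·(1.6667) + (-4.3333)·(-4.3333) + (0.6667)·(0.6667)) / 5 = 49.3333/5 = 9.8667
  S = [[6.7, 1.4],
 [1.4, 9.8667]].

Step 3 — invert S. det(S) = 6.7·9.8667 - (1.4)² = 64.1467.
  S^{-1} = (1/det) · [[d, -b], [-b, a]] = [[0.1538, -0.0218],
 [-0.0218, 0.1044]].

Step 4 — quadratic form (x̄ - mu_0)^T · S^{-1} · (x̄ - mu_0):
  S^{-1} · (x̄ - mu_0) = (0.0915, -0.0805),
  (x̄ - mu_0)^T · [...] = (0.5)·(0.0915) + (-0.6667)·(-0.0805) = 0.0994.

Step 5 — scale by n: T² = 6 · 0.0994 = 0.5965.

T² ≈ 0.5965


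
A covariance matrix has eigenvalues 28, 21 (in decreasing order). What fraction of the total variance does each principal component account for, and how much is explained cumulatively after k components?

Step 1 — total variance = trace(Sigma) = Σ λ_i = 28 + 21 = 49.

Step 2 — fraction explained by component i = λ_i / Σ λ:
  PC1: 28/49 = 0.5714
  PC2: 21/49 = 0.4286

Step 3 — cumulative fraction after k components = (λ_1 + ... + λ_k) / Σ λ:
  k = 1: 28/49 = 0.5714
  k = 2: (28 + 21)/49 = 49/49 = 1

Summary (fraction, with percent):

explained: PC1 0.5714 (57.14%), PC2 0.4286 (42.86%);  cumulative: 0.5714, 1


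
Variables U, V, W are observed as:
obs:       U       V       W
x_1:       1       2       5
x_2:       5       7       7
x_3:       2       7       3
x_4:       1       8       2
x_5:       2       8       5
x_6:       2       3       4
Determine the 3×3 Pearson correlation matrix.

Step 1 — column means:
  mean(U) = (1 + 5 + 2 + 1 + 2 + 2) / 6 = 13/6 = 2.1667
  mean(V) = (2 + 7 + 7 + 8 + 8 + 3) / 6 = 35/6 = 5.8333
  mean(W) = (5 + 7 + 3 + 2 + 5 + 4) / 6 = 26/6 = 4.3333

Step 2 — sample variances and covariances s[i,j] = (1/(n-1)) · Σ_k (x_{k,i} - mean_i) · (x_{k,j} - mean_j), with n-1 = 5:
  s[U,U] = ((-1.1667)·(-1.1667) + (2.8333)·(2.8333) + (-0.1667)·(-0.1667) + (-1.1667)·(-1.1667) + (-0.1667)·(-0.1667) + (-0.1667)·(-0.1667)) / 5 = 10.8333/5 = 2.1667
  s[U,V] = ((-1.1667)·(-3.8333) + (2.8333)·(1.1667) + (-0.1667)·(1.1667) + (-1.1667)·(2.1667) + (-0.1667)·(2.1667) + (-0.1667)·(-2.8333)) / 5 = 5.1667/5 = 1.0333
  s[U,W] = ((-1.1667)·(0.6667) + (2.8333)·(2.6667) + (-0.1667)·(-1.3333) + (-1.1667)·(-2.3333) + (-0.1667)·(0.6667) + (-0.1667)·(-0.3333)) / 5 = 9.6667/5 = 1.9333
  s[V,V] = ((-3.8333)·(-3.8333) + (1.1667)·(1.1667) + (1.1667)·(1.1667) + (2.1667)·(2.1667) + (2.1667)·(2.1667) + (-2.8333)·(-2.8333)) / 5 = 34.8333/5 = 6.9667
  s[V,W] = ((-3.8333)·(0.6667) + (1.1667)·(2.6667) + (1.1667)·(-1.3333) + (2.1667)·(-2.3333) + (2.1667)·(0.6667) + (-2.8333)·(-0.3333)) / 5 = -3.6667/5 = -0.7333
  s[W,W] = ((0.6667)·(0.6667) + (2.6667)·(2.6667) + (-1.3333)·(-1.3333) + (-2.3333)·(-2.3333) + (0.6667)·(0.6667) + (-0.3333)·(-0.3333)) / 5 = 15.3333/5 = 3.0667
  Sample standard deviations s_i = √(s[i,i]):
  s(U) = √(2.1667) = 1.472
  s(V) = √(6.9667) = 2.6394
  s(W) = √(3.0667) = 1.7512

Step 3 — r_{ij} = s_{ij} / (s_i · s_j):
  r[U,U] = 1 (diagonal).
  r[U,V] = 1.0333 / (1.472 · 2.6394) = 1.0333 / 3.8852 = 0.266
  r[U,W] = 1.9333 / (1.472 · 1.7512) = 1.9333 / 2.5777 = 0.75
  r[V,V] = 1 (diagonal).
  r[V,W] = -0.7333 / (2.6394 · 1.7512) = -0.7333 / 4.6222 = -0.1587
  r[W,W] = 1 (diagonal).

R is symmetric with unit diagonal. Assembling:

R = [[1, 0.266, 0.75],
 [0.266, 1, -0.1587],
 [0.75, -0.1587, 1]]


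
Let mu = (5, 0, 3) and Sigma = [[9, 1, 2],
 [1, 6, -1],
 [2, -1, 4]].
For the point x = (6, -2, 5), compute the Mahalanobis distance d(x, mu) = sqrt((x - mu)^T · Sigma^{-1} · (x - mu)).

Step 1 — centre the observation: (x - mu) = (1, -2, 2).

Step 2 — invert Sigma (cofactor / det for 3×3, or solve directly):
  Sigma^{-1} = [[0.1314, -0.0343, -0.0743],
 [-0.0343, 0.1829, 0.0629],
 [-0.0743, 0.0629, 0.3029]].

Step 3 — form the quadratic (x - mu)^T · Sigma^{-1} · (x - mu):
  Sigma^{-1} · (x - mu) = (0.0514, -0.2743, 0.4057).
  (x - mu)^T · [Sigma^{-1} · (x - mu)] = (1)·(0.0514) + (-2)·(-0.2743) + (2)·(0.4057) = 1.4114.

Step 4 — take square root: d = √(1.4114) ≈ 1.188.

d(x, mu) = √(1.4114) ≈ 1.188


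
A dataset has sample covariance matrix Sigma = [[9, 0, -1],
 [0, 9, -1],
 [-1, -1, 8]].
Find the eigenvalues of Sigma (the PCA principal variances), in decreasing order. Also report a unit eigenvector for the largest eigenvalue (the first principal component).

Step 1 — characteristic polynomial p(λ) = det(λI - Sigma) = λ³ - tr·λ² + c_1·λ - det, where tr = trace, c_1 = sum of the principal 2×2 minors, det = det(Sigma):
  tr = 9 + 9 + 8 = 26,
  c_1 = (9·9 - (0)²) + (9·8 - (-1)²) + (9·8 - (-1)²) = 81 + 71 + 71 = 223,
  det = 9·(9·8 - (-1)²) - (0)·((0)·8 - (-1)·(-1)) + (-1)·((0)·(-1) - 9·(-1)) = 9·(71) - (0)·(-1) + (-1)·(9) = 630.
  So p(λ) = λ³ - 26λ² + 223λ - 630.
Step 2 — look for an integer root (rational root theorem: any rational root is an integer divisor of 630). Testing λ = 7:
  p(7) = 343 - 1274 + 1561 - 630 = 0  ✓
  Dividing out (λ - 7): p(λ) = (λ - 7)(λ² - 19λ + 90).
Step 3 — remaining eigenvalues from the quadratic λ² - 19λ + 90 = 0:
  Δ = 19² - 4·90 = 361 - 360 = 1,  λ = (19 ± √1)/2 = (19 ± 1)/2 = 10 or 9.
  Sorted: λ_1 = 10,  λ_2 = 9,  λ_3 = 7  (check: sum = 26 = tr ✓).

Step 4 — unit eigenvector for λ_1 = 10: v spans the null space of (Sigma - λ_1 I), whose rows are
  r_1 = (-1, 0, -1),  r_2 = (0, -1, -1),  r_3 = (-1, -1, -2).
  v is orthogonal to every row, so take v ∝ r_1 × r_2 = ((0)·(-1) - (-1)·(-1), (-1)·(0) - (-1)·(-1), (-1)·(-1) - (0)·(0)) = (-1, -1, 1).
  Rescale (multiply by -1 so the first nonzero entry is positive): u = (1, 1, -1).
  ||u|| = √((1)² + (1)² + (-1)²) = √(3) ≈ 1.7321,  v_1 = u/||u|| ≈ (0.5774, 0.5774, -0.5774) (||v_1|| = 1).

λ_1 = 10,  λ_2 = 9,  λ_3 = 7;  v_1 ≈ (0.5774, 0.5774, -0.5774)


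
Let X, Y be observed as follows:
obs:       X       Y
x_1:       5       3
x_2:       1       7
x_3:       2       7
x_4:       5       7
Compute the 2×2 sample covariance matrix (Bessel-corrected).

Step 1 — column means:
  mean(X) = (5 + 1 + 2 + 5) / 4 = 13/4 = 3.25
  mean(Y) = (3 + 7 + 7 + 7) / 4 = 24/4 = 6

Step 2 — sample covariance S[i,j] = (1/(n-1)) · Σ_k (x_{k,i} - mean_i) · (x_{k,j} - mean_j), with n-1 = 3.
  S[X,X] = ((1.75)·(1.75) + (-2.25)·(-2.25) + (-1.25)·(-1.25) + (1.75)·(1.75)) / 3 = 12.75/3 = 4.25
  S[X,Y] = ((1.75)·(-3) + (-2.25)·(1) + (-1.25)·(1) + (1.75)·(1)) / 3 = -7/3 = -2.3333
  S[Y,Y] = ((-3)·(-3) + (1)·(1) + (1)·(1) + (1)·(1)) / 3 = 12/3 = 4

S is symmetric (S[j,i] = S[i,j]). Assembling:

S = [[4.25, -2.3333],
 [-2.3333, 4]]


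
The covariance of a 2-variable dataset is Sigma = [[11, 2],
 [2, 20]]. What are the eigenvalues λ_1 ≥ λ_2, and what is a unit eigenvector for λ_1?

Step 1 — characteristic polynomial of 2×2 Sigma:
  det(Sigma - λI) = λ² - trace · λ + det = 0.
  trace = 11 + 20 = 31, det = 11·20 - (2)² = 216.
Step 2 — discriminant:
  Δ = trace² - 4·det = 961 - 864 = 97.
Step 3 — eigenvalues:
  λ = (trace ± √Δ)/2 = (31 ± 9.8489)/2,
  λ_1 = 20.4244,  λ_2 = 10.5756.

Step 4 — unit eigenvector for λ_1: solve (Sigma - λ_1 I)v = 0. First row:
  (11 - 20.4244)·v_x + (2)·v_y = 0, i.e. (-9.4244)·v_x + (2)·v_y = 0,
  so v ∝ (b, λ_1 - a) = (2, 9.4244) = u.
  ||u|| = √((2)² + (9.4244)²) = √(92.8199) ≈ 9.6343,
  v_1 = u/||u|| ≈ (0.2076, 0.9782) (||v_1|| = 1).

λ_1 = 20.4244,  λ_2 = 10.5756;  v_1 ≈ (0.2076, 0.9782)


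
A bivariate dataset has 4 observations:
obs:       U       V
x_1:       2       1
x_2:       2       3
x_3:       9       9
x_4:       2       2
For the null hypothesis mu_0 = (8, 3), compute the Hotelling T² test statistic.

Step 1 — sample mean vector:
  mean(U) = (2 + 2 + 9 + 2) / 4 = 15/4 = 3.75
  mean(V) = (1 + 3 + 9 + 2) / 4 = 15/4 = 3.75
  x̄ = (3.75, 3.75),  deviation x̄ - mu_0 = (3.75, 3.75) - (8, 3) = (-4.25, 0.75).

Step 2 — sample covariance matrix, S[i,j] = (1/(n-1)) · Σ_k (x_{k,i} - mean_i) · (x_{k,j} - mean_j), divisor n-1 = 3:
  S[U,U] = ((-1.75)·(-1.75) + (-1.75)·(-1.75) + (5.25)·(5.25) + (-1.75)·(-1.75)) / 3 = 36.75/3 = 12.25
  S[U,V] = ((-1.75)·(-2.75) + (-1.75)·(-0.75) + (5.25)·(5.25) + (-1.75)·(-1.75)) / 3 = 36.75/3 = 12.25
  S[V,V] = ((-2.75)·(-2.75) + (-0.75)·(-0.75) + (5.25)·(5.25) + (-1.75)·(-1.75)) / 3 = 38.75/3 = 12.9167
  S = [[12.25, 12.25],
 [12.25, 12.9167]].

Step 3 — invert S. det(S) = 12.25·12.9167 - (12.25)² = 8.1667.
  S^{-1} = (1/det) · [[d, -b], [-b, a]] = [[1.5816, -1.5],
 [-1.5, 1.5]].

Step 4 — quadratic form (x̄ - mu_0)^T · S^{-1} · (x̄ - mu_0):
  S^{-1} · (x̄ - mu_0) = (-7.8469, 7.5),
  (x̄ - mu_0)^T · [...] = (-4.25)·(-7.8469) + (0.75)·(7.5) = 38.9745.

Step 5 — scale by n: T² = 4 · 38.9745 = 155.898.

T² ≈ 155.898


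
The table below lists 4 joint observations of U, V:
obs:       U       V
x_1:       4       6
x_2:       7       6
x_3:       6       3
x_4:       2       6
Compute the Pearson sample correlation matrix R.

Step 1 — column means:
  mean(U) = (4 + 7 + 6 + 2) / 4 = 19/4 = 4.75
  mean(V) = (6 + 6 + 3 + 6) / 4 = 21/4 = 5.25

Step 2 — sample variances and covariances s[i,j] = (1/(n-1)) · Σ_k (x_{k,i} - mean_i) · (x_{k,j} - mean_j), with n-1 = 3:
  s[U,U] = ((-0.75)·(-0.75) + (2.25)·(2.25) + (1.25)·(1.25) + (-2.75)·(-2.75)) / 3 = 14.75/3 = 4.9167
  s[U,V] = ((-0.75)·(0.75) + (2.25)·(0.75) + (1.25)·(-2.25) + (-2.75)·(0.75)) / 3 = -3.75/3 = -1.25
  s[V,V] = ((0.75)·(0.75) + (0.75)·(0.75) + (-2.25)·(-2.25) + (0.75)·(0.75)) / 3 = 6.75/3 = 2.25
  Sample standard deviations s_i = √(s[i,i]):
  s(U) = √(4.9167) = 2.2174
  s(V) = √(2.25) = 1.5

Step 3 — r_{ij} = s_{ij} / (s_i · s_j):
  r[U,U] = 1 (diagonal).
  r[U,V] = -1.25 / (2.2174 · 1.5) = -1.25 / 3.326 = -0.3758
  r[V,V] = 1 (diagonal).

R is symmetric with unit diagonal. Assembling:

R = [[1, -0.3758],
 [-0.3758, 1]]


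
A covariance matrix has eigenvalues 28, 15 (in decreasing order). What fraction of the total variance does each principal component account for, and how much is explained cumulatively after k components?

Step 1 — total variance = trace(Sigma) = Σ λ_i = 28 + 15 = 43.

Step 2 — fraction explained by component i = λ_i / Σ λ:
  PC1: 28/43 = 0.6512
  PC2: 15/43 = 0.3488

Step 3 — cumulative fraction after k components = (λ_1 + ... + λ_k) / Σ λ:
  k = 1: 28/43 = 0.6512
  k = 2: (28 + 15)/43 = 43/43 = 1

Summary (fraction, with percent):

explained: PC1 0.6512 (65.12%), PC2 0.3488 (34.88%);  cumulative: 0.6512, 1
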